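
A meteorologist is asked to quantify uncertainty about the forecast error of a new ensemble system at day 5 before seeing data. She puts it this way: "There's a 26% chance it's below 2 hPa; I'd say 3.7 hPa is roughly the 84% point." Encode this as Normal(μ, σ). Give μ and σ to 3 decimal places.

For Normal(μ,σ), the p-quantile is μ + z_p·σ. Here z_{0.26} = -0.6433, z_{0.84} = 0.9945.
So 2 = μ − 0.6433σ and 3.7 = μ + 0.9945σ.
Subtracting: σ = (3.7 − 2)/(0.9945 − (-0.6433)) = 1.038.
Then μ = 2 − (-0.6433)·1.038 = 2.668.

μ = 2.668, σ = 1.038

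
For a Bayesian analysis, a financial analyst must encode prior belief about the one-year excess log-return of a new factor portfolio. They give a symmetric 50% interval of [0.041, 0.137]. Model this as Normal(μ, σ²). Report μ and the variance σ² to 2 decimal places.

A symmetric 50% interval runs μ ± z·σ with z = 0.6745.
Half-width = 0.048, so σ = 0.048/0.6745 = 0.071 and σ² = 0.01.
μ is the interval midpoint, 0.09.

μ = 0.09, σ² = 0.01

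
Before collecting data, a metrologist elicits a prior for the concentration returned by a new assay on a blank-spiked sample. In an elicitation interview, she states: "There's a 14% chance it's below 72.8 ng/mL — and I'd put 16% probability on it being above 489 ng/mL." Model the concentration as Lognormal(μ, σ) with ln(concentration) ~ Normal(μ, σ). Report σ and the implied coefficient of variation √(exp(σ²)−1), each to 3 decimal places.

σ ≈ 0.918, CV ≈ 1.150

If T ~ Lognormal(μ,σ) then ln T ~ Normal(μ,σ), so the p-quantile of ln T is μ + z_p·σ.
ln(72.8) = 4.288 and ln(489) = 6.192; z_{0.14} = -1.08, z_{0.84} = 0.9945.
σ = (6.192 − 4.288)/(0.9945 − (-1.08)) = 0.918.
μ = 4.288 − (-1.08)·0.918 = 5.279.
CV = √(exp(σ²)−1) = √(exp(0.8427)−1) = 1.150.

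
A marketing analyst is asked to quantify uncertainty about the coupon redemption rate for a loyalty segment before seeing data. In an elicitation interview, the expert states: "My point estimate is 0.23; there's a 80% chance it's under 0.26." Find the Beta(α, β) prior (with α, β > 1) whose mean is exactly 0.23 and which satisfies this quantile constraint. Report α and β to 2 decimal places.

With mean 0.23 fixed, write α = 0.23s, β = 0.77s where s = α+β.
Need P(θ < 0.26) = 0.8 under Beta(0.23s, 0.77s). Normal approximation: (q−m)/√(m(1−m)/s) ≈ z_{0.8} = 0.842, so s ≈ 0.23·0.77·(0.842)²/(0.26−0.23)² = 139.4.
At s = 139.4: P(θ<0.26) ≈ 0.803. Adjusting to match 0.8 gives s ≈ 135.45.
So α = 0.23·135.45 ≈ 31.15, β = 0.77·135.45 ≈ 104.30.

α ≈ 31.15, β ≈ 104.30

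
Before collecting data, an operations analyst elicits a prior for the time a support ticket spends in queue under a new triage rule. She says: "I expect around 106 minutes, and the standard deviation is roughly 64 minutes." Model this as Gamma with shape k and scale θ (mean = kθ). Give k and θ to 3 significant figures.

k ≈ 2.74, θ ≈ 38.6

For Gamma(k, scale θ): mean = kθ, variance = kθ², so CV = 1/√k.
CV = SD/mean = 64/106 = 0.6038, hence k = 1/CV² = 2.74.
Then θ = mean/k = 106/2.74 = 38.6.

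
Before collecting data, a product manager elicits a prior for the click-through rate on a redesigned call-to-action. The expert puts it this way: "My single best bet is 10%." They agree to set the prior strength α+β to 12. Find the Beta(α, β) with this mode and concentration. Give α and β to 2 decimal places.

α = 2.00, β = 10.00

For α,β > 1 the Beta mode is (α−1)/(α+β−2). With α+β = 12, the mode is (α−1)/10.
Set (α−1)/10 = 0.1 → α = 1 + 0.1·10 = 2.00.
β = 12 − α = 10.00.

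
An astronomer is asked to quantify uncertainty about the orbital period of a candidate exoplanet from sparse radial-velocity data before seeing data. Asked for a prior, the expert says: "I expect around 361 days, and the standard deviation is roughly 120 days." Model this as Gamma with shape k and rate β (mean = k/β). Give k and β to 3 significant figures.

k ≈ 9.05, β ≈ 0.0251

For Gamma(k, rate β): mean = k/β, variance = k/β², so CV = 1/√k.
CV = SD/mean = 120/361 = 0.3324, hence k = 1/CV² = 9.05.
Then β = k/mean = 9.05/361 = 0.0251.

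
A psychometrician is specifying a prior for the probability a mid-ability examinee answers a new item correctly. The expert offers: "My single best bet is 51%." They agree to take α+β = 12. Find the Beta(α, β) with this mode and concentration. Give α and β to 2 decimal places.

α = 6.10, β = 5.90

For α,β > 1 the Beta mode is (α−1)/(α+β−2). With α+β = 12, the mode is (α−1)/10.
Set (α−1)/10 = 0.51 → α = 1 + 0.51·10 = 6.10.
β = 12 − α = 5.90.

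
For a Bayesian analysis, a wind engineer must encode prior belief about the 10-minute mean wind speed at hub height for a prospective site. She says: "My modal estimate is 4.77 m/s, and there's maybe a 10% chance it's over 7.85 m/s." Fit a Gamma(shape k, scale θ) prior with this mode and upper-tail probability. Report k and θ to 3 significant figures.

k ≈ 8.6, θ ≈ 0.628

Gamma(k,θ) with k>1 has mode (k−1)θ, so θ = 4.77/(k−1).
Need P(X < 7.85) = 0.9 with θ tied to k this way. Start at k = 2, θ = 4.77: P(X<7.85) ≈ 0.490.
Too low — raise k to concentrate. Iterating converges to k ≈ 8.6.
Then θ = 4.77/(8.6−1) ≈ 0.628.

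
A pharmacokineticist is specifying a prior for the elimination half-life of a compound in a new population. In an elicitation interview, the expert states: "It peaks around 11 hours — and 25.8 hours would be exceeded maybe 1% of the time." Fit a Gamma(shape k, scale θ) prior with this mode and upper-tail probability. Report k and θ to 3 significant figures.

k ≈ 7.55, θ ≈ 1.68

Gamma(k,θ) with k>1 has mode (k−1)θ, so θ = 11/(k−1).
Need P(X < 25.8) = 0.99 with θ tied to k this way. Start at k = 2, θ = 11: P(X<25.8) ≈ 0.679.
Too low — raise k to concentrate. Iterating converges to k ≈ 7.55.
Then θ = 11/(7.55−1) ≈ 1.68.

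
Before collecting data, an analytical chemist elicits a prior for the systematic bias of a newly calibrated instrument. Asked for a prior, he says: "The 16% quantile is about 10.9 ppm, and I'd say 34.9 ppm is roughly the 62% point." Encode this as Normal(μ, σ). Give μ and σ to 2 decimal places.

For Normal(μ,σ), the p-quantile is μ + z_p·σ. Here z_{0.16} = -0.9945, z_{0.62} = 0.3055.
So 10.9 = μ − 0.9945σ and 34.9 = μ + 0.3055σ.
Subtracting: σ = (34.9 − 10.9)/(0.3055 − (-0.9945)) = 18.46.
Then μ = 10.9 − (-0.9945)·18.46 = 29.26.

μ = 29.26, σ = 18.46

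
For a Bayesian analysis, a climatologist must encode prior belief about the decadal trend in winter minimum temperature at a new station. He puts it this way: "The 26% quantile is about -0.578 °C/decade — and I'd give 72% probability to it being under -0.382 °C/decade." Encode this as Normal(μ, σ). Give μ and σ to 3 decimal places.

μ = -0.475, σ = 0.160

The p-quantile of Normal(μ,σ) is μ + z_p·σ, with z_{0.26} = -0.6433 and z_{0.72} = 0.5828.
Eliminate σ: μ = (z₂·x₁ − z₁·x₂)/(z₂ − z₁) = (0.5828·-0.578 − (-0.6433)·-0.382)/1.226 = -0.475.
Then σ = (x₂ − x₁)/(z₂ − z₁) = (-0.382 − -0.578)/1.226 = 0.160.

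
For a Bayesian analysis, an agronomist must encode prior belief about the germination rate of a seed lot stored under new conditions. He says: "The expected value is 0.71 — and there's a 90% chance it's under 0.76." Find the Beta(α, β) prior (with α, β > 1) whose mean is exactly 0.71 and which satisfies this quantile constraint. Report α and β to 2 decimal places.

α ≈ 93.01, β ≈ 37.99

With mean 0.71 fixed, write α = 0.71s, β = 0.29s where s = α+β.
Need P(θ < 0.76) = 0.9 under Beta(0.71s, 0.29s). Normal approximation: (q−m)/√(m(1−m)/s) ≈ z_{0.9} = 1.28, so s ≈ 0.71·0.29·(1.28)²/(0.76−0.71)² = 135.3.
At s = 135.3: P(θ<0.76) ≈ 0.904. Adjusting to match 0.9 gives s ≈ 131.01.
So α = 0.71·131.01 ≈ 93.01, β = 0.29·131.01 ≈ 37.99.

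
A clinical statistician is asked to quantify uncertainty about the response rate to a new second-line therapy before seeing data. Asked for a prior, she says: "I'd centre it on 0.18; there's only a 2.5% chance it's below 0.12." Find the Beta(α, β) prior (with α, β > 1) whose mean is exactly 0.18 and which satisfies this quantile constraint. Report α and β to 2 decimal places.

α ≈ 24.18, β ≈ 110.16

With mean 0.18 fixed, write α = 0.18s, β = 0.82s where s = α+β.
Need P(θ < 0.12) = 0.025 under Beta(0.18s, 0.82s). Normal approximation: (q−m)/√(m(1−m)/s) ≈ z_{0.025} = -1.96, so s ≈ 0.18·0.82·(-1.96)²/(0.12−0.18)² = 157.5.
At s = 157.5: P(θ<0.12) ≈ 0.017. Adjusting to match 0.025 gives s ≈ 134.34.
So α = 0.18·134.34 ≈ 24.18, β = 0.82·134.34 ≈ 110.16.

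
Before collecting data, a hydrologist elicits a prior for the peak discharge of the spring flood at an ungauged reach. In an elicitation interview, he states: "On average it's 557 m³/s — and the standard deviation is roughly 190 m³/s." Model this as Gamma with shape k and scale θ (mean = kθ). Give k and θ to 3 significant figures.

For Gamma(k, scale θ): mean = kθ, variance = kθ², so CV = 1/√k.
CV = SD/mean = 190/557 = 0.3411, hence k = 1/CV² = 8.59.
Then θ = mean/k = 557/8.59 = 64.8.

k ≈ 8.59, θ ≈ 64.8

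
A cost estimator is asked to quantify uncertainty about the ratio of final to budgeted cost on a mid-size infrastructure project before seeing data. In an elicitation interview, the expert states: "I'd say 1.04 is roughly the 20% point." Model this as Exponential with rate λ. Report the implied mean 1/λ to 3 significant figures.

mean ≈ 4.66

P(T < 1.04) = 1 − e^(−λ·1.04) = 0.2, so λ = −ln(1−0.2)/1.04 = −ln(0.8)/1.04 = 0.215.
Mean = 1/λ = 4.66.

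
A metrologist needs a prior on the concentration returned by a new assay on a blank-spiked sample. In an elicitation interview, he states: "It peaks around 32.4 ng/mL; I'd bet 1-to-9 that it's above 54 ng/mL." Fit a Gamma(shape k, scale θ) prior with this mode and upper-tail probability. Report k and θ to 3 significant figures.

k ≈ 8.24, θ ≈ 4.48

Gamma(k,θ) with k>1 has mode (k−1)θ, so θ = 32.4/(k−1).
Need P(X < 54) = 0.9 with θ tied to k this way. Start at k = 2, θ = 32.4: P(X<54) ≈ 0.496.
Too low — raise k to concentrate. Iterating converges to k ≈ 8.24.
Then θ = 32.4/(8.24−1) ≈ 4.48.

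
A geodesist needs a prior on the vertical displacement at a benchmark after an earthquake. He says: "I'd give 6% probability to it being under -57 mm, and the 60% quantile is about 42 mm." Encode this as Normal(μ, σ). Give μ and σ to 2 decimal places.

The p-quantile of Normal(μ,σ) is μ + z_p·σ, with z_{0.06} = -1.555 and z_{0.6} = 0.2533.
Eliminate σ: μ = (z₂·x₁ − z₁·x₂)/(z₂ − z₁) = (0.2533·-57 − (-1.555)·42)/1.808 = 28.13.
Then σ = (x₂ − x₁)/(z₂ − z₁) = (42 − -57)/1.808 = 54.75.

μ = 28.13, σ = 54.75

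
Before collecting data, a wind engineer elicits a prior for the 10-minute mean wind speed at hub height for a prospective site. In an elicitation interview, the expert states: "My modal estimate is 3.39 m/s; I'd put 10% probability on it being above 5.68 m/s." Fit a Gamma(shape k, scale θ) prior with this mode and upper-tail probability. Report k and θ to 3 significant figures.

k ≈ 8.09, θ ≈ 0.478

Gamma(k,θ) with k>1 has mode (k−1)θ, so θ = 3.39/(k−1).
Need P(X < 5.68) = 0.9 with θ tied to k this way. Start at k = 2, θ = 3.39: P(X<5.68) ≈ 0.499.
Too low — raise k to concentrate. Iterating converges to k ≈ 8.09.
Then θ = 3.39/(8.09−1) ≈ 0.478.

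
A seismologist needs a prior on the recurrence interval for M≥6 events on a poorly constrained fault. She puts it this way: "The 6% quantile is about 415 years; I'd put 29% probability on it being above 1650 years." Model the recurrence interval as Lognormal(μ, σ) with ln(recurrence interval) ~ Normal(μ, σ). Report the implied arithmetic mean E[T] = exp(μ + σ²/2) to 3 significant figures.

E[T] ≈ 1420 years

If T ~ Lognormal(μ,σ) then ln T ~ Normal(μ,σ), so the p-quantile of ln T is μ + z_p·σ.
ln(415) = 6.028 and ln(1650) = 7.409; z_{0.06} = -1.555, z_{0.71} = 0.5534.
σ = (7.409 − 6.028)/(0.5534 − (-1.555)) = 0.655.
μ = 6.028 − (-1.555)·0.655 = 7.046.
E[T] = exp(μ + σ²/2) = exp(7.046 + 0.2143) = 1420 years.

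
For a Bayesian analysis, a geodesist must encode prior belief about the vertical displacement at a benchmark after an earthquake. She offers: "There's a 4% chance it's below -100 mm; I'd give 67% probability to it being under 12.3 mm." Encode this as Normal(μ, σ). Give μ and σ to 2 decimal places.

The p-quantile of Normal(μ,σ) is μ + z_p·σ, with z_{0.04} = -1.751 and z_{0.67} = 0.4399.
Eliminate σ: μ = (z₂·x₁ − z₁·x₂)/(z₂ − z₁) = (0.4399·-100 − (-1.751)·12.3)/2.191 = -10.25.
Then σ = (x₂ − x₁)/(z₂ − z₁) = (12.3 − -100)/2.191 = 51.26.

μ = -10.25, σ = 51.26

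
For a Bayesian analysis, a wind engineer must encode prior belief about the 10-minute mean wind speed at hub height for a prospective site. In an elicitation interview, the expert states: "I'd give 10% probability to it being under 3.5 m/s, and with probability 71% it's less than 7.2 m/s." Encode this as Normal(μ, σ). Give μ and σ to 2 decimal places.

For Normal(μ,σ), the p-quantile is μ + z_p·σ. Here z_{0.1} = -1.282, z_{0.71} = 0.5534.
So 3.5 = μ − 1.282σ and 7.2 = μ + 0.5534σ.
Subtracting: σ = (7.2 − 3.5)/(0.5534 − (-1.282)) = 2.02.
Then μ = 3.5 − (-1.282)·2.02 = 6.08.

μ = 6.08, σ = 2.02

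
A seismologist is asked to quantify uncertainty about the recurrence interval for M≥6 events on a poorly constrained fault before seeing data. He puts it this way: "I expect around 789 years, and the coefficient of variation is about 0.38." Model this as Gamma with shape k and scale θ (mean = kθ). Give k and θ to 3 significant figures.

For Gamma(k, scale θ): mean = kθ, variance = kθ², so CV = 1/√k.
CV = 0.38, hence k = 1/CV² = 6.93.
Then θ = mean/k = 789/6.93 = 114.

k ≈ 6.93, θ ≈ 114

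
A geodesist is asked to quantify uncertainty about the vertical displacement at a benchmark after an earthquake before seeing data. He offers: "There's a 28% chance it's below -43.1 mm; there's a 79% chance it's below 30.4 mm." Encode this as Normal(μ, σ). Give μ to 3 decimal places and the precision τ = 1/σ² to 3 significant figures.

μ = -12.264, τ = 0.000357

The p-quantile of Normal(μ,σ) is μ + z_p·σ, with z_{0.28} = -0.5828 and z_{0.79} = 0.8064.
Eliminate σ: μ = (z₂·x₁ − z₁·x₂)/(z₂ − z₁) = (0.8064·-43.1 − (-0.5828)·30.4)/1.389 = -12.264.
Then σ = (x₂ − x₁)/(z₂ − z₁) = (30.4 − -43.1)/1.389 = 52.906.
Precision τ = 1/σ² = 1/52.91² = 0.000357.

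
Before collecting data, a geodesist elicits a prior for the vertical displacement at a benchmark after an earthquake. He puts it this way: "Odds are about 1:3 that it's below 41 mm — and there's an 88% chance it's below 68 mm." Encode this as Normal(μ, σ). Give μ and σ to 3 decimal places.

μ = 50.847, σ = 14.599

The p-quantile of Normal(μ,σ) is μ + z_p·σ, with z_{0.25} = -0.6745 and z_{0.88} = 1.175.
Eliminate σ: μ = (z₂·x₁ − z₁·x₂)/(z₂ − z₁) = (1.175·41 − (-0.6745)·68)/1.849 = 50.847.
Then σ = (x₂ − x₁)/(z₂ − z₁) = (68 − 41)/1.849 = 14.599.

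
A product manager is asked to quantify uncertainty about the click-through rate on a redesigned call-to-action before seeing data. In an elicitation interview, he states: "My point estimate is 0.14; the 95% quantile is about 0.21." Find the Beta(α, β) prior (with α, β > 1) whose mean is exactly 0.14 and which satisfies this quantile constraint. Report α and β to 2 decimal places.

With mean 0.14 fixed, write α = 0.14s, β = 0.86s where s = α+β.
Need P(θ < 0.21) = 0.95 under Beta(0.14s, 0.86s). Normal approximation: (q−m)/√(m(1−m)/s) ≈ z_{0.95} = 1.64, so s ≈ 0.14·0.86·(1.64)²/(0.21−0.14)² = 66.5.
At s = 66.5: P(θ<0.21) ≈ 0.939. Adjusting to match 0.95 gives s ≈ 76.14.
So α = 0.14·76.14 ≈ 10.66, β = 0.86·76.14 ≈ 65.48.

α ≈ 10.66, β ≈ 65.48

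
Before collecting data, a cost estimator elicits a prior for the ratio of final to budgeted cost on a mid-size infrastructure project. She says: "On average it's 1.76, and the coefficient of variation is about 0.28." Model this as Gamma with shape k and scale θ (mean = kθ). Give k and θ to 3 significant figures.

k ≈ 12.8, θ ≈ 0.138

For Gamma(k, scale θ): mean = kθ, variance = kθ², so CV = 1/√k.
CV = 0.28, hence k = 1/CV² = 12.8.
Then θ = mean/k = 1.76/12.8 = 0.138.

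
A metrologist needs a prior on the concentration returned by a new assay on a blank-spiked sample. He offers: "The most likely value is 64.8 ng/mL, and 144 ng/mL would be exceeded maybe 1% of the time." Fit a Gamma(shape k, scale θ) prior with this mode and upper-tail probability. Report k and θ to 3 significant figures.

Gamma(k,θ) with k>1 has mode (k−1)θ, so θ = 64.8/(k−1).
Need P(X < 144) = 0.99 with θ tied to k this way. Start at k = 2, θ = 64.8: P(X<144) ≈ 0.651.
Too low — raise k to concentrate. Iterating converges to k ≈ 8.55.
Then θ = 64.8/(8.55−1) ≈ 8.59.

k ≈ 8.55, θ ≈ 8.59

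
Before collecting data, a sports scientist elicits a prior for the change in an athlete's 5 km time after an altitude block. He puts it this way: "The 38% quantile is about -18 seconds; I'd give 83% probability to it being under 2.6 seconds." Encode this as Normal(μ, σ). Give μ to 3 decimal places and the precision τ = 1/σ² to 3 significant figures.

μ = -13.004, τ = 0.00374

For Normal(μ,σ), the p-quantile is μ + z_p·σ. Here z_{0.38} = -0.3055, z_{0.83} = 0.9542.
So -18 = μ − 0.3055σ and 2.6 = μ + 0.9542σ.
Subtracting: σ = (2.6 − -18)/(0.9542 − (-0.3055)) = 16.354.
Then μ = -18 − (-0.3055)·16.354 = -13.004.
Precision τ = 1/σ² = 1/16.35² = 0.00374.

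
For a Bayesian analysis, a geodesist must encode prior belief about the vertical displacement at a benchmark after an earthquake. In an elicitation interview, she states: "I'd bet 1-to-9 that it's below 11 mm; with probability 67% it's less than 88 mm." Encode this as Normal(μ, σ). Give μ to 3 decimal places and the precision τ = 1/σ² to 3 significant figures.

μ = 68.323, τ = 0.0005

For Normal(μ,σ), the p-quantile is μ + z_p·σ. Here z_{0.1} = -1.282, z_{0.67} = 0.4399.
So 11 = μ − 1.282σ and 88 = μ + 0.4399σ.
Subtracting: σ = (88 − 11)/(0.4399 − (-1.282)) = 44.729.
Then μ = 11 − (-1.282)·44.729 = 68.323.
Precision τ = 1/σ² = 1/44.73² = 0.0005.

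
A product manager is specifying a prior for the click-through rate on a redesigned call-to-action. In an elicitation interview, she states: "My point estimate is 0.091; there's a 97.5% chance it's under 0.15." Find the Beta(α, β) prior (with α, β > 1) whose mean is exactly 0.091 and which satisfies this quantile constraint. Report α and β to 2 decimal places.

With mean 0.091 fixed, write α = 0.091s, β = 0.909s where s = α+β.
Need P(θ < 0.15) = 0.975 under Beta(0.091s, 0.909s). Normal approximation: (q−m)/√(m(1−m)/s) ≈ z_{0.975} = 1.96, so s ≈ 0.091·0.909·(1.96)²/(0.15−0.091)² = 91.3.
At s = 91.3: P(θ<0.15) ≈ 0.962. Adjusting to match 0.975 gives s ≈ 113.69.
So α = 0.091·113.69 ≈ 10.35, β = 0.909·113.69 ≈ 103.35.

α ≈ 10.35, β ≈ 103.35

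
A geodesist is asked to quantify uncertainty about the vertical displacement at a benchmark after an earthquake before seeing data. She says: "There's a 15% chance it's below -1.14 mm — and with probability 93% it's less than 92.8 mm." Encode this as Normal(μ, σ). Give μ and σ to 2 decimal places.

μ = 37.62, σ = 37.39

The p-quantile of Normal(μ,σ) is μ + z_p·σ, with z_{0.15} = -1.036 and z_{0.93} = 1.476.
Eliminate σ: μ = (z₂·x₁ − z₁·x₂)/(z₂ − z₁) = (1.476·-1.14 − (-1.036)·92.8)/2.512 = 37.62.
Then σ = (x₂ − x₁)/(z₂ − z₁) = (92.8 − -1.14)/2.512 = 37.39.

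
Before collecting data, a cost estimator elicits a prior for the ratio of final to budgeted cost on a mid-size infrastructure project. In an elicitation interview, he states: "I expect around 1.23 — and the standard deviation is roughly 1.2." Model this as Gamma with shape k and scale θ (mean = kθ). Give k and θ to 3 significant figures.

For Gamma(k, scale θ): mean = kθ, variance = kθ², so CV = 1/√k.
CV = SD/mean = 1.2/1.23 = 0.9756, hence k = 1/CV² = 1.05.
Then θ = mean/k = 1.23/1.05 = 1.17.

k ≈ 1.05, θ ≈ 1.17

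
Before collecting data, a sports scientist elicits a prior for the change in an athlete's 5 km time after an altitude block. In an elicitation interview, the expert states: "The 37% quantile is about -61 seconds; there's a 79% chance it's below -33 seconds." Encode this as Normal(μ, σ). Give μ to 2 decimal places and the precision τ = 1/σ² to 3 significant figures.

The p-quantile of Normal(μ,σ) is μ + z_p·σ, with z_{0.37} = -0.3319 and z_{0.79} = 0.8064.
Eliminate σ: μ = (z₂·x₁ − z₁·x₂)/(z₂ − z₁) = (0.8064·-61 − (-0.3319)·-33)/1.138 = -52.84.
Then σ = (x₂ − x₁)/(z₂ − z₁) = (-33 − -61)/1.138 = 24.60.
Precision τ = 1/σ² = 1/24.6² = 0.00165.

μ = -52.84, τ = 0.00165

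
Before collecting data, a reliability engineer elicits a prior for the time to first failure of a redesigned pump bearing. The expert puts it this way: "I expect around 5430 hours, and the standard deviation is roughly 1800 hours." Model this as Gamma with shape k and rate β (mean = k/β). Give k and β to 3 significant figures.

For Gamma(k, rate β): mean = k/β, variance = k/β², so CV = 1/√k.
CV = SD/mean = 1800/5430 = 0.3315, hence k = 1/CV² = 9.1.
Then β = k/mean = 9.1/5430 = 0.00168.

k ≈ 9.1, β ≈ 0.00168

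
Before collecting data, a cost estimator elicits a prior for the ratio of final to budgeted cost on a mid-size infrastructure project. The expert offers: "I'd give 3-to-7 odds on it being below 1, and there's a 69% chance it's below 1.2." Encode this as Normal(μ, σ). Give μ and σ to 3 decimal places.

μ = 1.103, σ = 0.196

The p-quantile of Normal(μ,σ) is μ + z_p·σ, with z_{0.3} = -0.5244 and z_{0.69} = 0.4959.
Eliminate σ: μ = (z₂·x₁ − z₁·x₂)/(z₂ − z₁) = (0.4959·1 − (-0.5244)·1.2)/1.02 = 1.103.
Then σ = (x₂ − x₁)/(z₂ − z₁) = (1.2 − 1)/1.02 = 0.196.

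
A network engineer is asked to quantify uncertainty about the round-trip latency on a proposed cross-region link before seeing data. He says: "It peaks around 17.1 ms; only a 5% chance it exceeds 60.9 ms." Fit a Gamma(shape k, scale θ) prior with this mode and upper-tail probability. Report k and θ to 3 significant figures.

Gamma(k,θ) with k>1 has mode (k−1)θ, so θ = 17.1/(k−1).
Need P(X < 60.9) = 0.95 with θ tied to k this way. Start at k = 2, θ = 17.1: P(X<60.9) ≈ 0.870.
Too low — raise k to concentrate. Iterating converges to k ≈ 2.6.
Then θ = 17.1/(2.6−1) ≈ 10.7.

k ≈ 2.6, θ ≈ 10.7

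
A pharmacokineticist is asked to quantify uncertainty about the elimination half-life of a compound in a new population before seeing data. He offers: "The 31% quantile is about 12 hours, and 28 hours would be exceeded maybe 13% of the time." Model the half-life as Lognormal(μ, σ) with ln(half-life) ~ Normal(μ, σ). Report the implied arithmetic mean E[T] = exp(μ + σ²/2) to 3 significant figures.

E[T] ≈ 17.8 hours

If T ~ Lognormal(μ,σ) then ln T ~ Normal(μ,σ), so the p-quantile of ln T is μ + z_p·σ.
ln(12) = 2.485 and ln(28) = 3.332; z_{0.31} = -0.4959, z_{0.87} = 1.126.
σ = (3.332 − 2.485)/(1.126 − (-0.4959)) = 0.522.
μ = 2.485 − (-0.4959)·0.522 = 2.744.
E[T] = exp(μ + σ²/2) = exp(2.744 + 0.1364) = 17.8 hours.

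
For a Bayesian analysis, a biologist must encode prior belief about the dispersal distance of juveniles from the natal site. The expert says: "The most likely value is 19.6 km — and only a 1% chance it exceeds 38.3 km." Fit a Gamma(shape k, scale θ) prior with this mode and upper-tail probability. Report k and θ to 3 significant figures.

k ≈ 12, θ ≈ 1.78

Gamma(k,θ) with k>1 has mode (k−1)θ, so θ = 19.6/(k−1).
Need P(X < 38.3) = 0.99 with θ tied to k this way. Start at k = 2, θ = 19.6: P(X<38.3) ≈ 0.581.
Too low — raise k to concentrate. Iterating converges to k ≈ 12.
Then θ = 19.6/(12−1) ≈ 1.78.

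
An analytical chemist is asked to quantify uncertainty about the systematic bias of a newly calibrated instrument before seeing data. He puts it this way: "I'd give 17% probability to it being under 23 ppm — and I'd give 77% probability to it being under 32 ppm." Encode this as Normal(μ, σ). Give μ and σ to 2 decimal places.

For Normal(μ,σ), the p-quantile is μ + z_p·σ. Here z_{0.17} = -0.9542, z_{0.77} = 0.7388.
So 23 = μ − 0.9542σ and 32 = μ + 0.7388σ.
Subtracting: σ = (32 − 23)/(0.7388 − (-0.9542)) = 5.32.
Then μ = 23 − (-0.9542)·5.32 = 28.07.

μ = 28.07, σ = 5.32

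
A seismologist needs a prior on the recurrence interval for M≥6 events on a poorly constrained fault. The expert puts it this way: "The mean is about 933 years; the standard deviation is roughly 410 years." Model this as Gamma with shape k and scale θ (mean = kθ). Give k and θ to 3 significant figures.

k ≈ 5.18, θ ≈ 180

For Gamma(k, scale θ): mean = kθ, variance = kθ², so CV = 1/√k.
CV = SD/mean = 410/933 = 0.4394, hence k = 1/CV² = 5.18.
Then θ = mean/k = 933/5.18 = 180.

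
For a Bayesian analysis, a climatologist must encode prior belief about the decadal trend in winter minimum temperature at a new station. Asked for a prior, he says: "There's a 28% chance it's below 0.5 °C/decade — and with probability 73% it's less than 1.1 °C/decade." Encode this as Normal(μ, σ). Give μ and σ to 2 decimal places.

μ = 0.79, σ = 0.50

The p-quantile of Normal(μ,σ) is μ + z_p·σ, with z_{0.28} = -0.5828 and z_{0.73} = 0.6128.
Eliminate σ: μ = (z₂·x₁ − z₁·x₂)/(z₂ − z₁) = (0.6128·0.5 − (-0.5828)·1.1)/1.196 = 0.79.
Then σ = (x₂ − x₁)/(z₂ − z₁) = (1.1 − 0.5)/1.196 = 0.50.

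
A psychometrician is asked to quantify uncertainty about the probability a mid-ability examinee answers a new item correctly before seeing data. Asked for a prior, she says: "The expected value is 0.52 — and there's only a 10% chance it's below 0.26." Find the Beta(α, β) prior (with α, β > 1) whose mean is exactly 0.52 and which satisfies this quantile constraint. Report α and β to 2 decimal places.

With mean 0.52 fixed, write α = 0.52s, β = 0.48s where s = α+β.
Need P(θ < 0.26) = 0.1 under Beta(0.52s, 0.48s). Normal approximation: (q−m)/√(m(1−m)/s) ≈ z_{0.1} = -1.28, so s ≈ 0.52·0.48·(-1.28)²/(0.26−0.52)² = 6.1.
At s = 6.1: P(θ<0.26) ≈ 0.094. Adjusting to match 0.1 gives s ≈ 5.75.
So α = 0.52·5.75 ≈ 2.99, β = 0.48·5.75 ≈ 2.76.

α ≈ 2.99, β ≈ 2.76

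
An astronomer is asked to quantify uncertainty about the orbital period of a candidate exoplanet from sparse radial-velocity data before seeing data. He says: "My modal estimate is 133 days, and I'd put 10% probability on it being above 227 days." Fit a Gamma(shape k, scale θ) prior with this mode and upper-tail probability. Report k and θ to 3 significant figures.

Gamma(k,θ) with k>1 has mode (k−1)θ, so θ = 133/(k−1).
Need P(X < 227) = 0.9 with θ tied to k this way. Start at k = 2, θ = 133: P(X<227) ≈ 0.509.
Too low — raise k to concentrate. Iterating converges to k ≈ 7.63.
Then θ = 133/(7.63−1) ≈ 20.1.

k ≈ 7.63, θ ≈ 20.1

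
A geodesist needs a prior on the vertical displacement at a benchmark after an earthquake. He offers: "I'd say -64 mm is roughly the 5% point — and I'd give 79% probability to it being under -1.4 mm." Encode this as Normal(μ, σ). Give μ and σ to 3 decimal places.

μ = -21.994, σ = 25.538

For Normal(μ,σ), the p-quantile is μ + z_p·σ. Here z_{0.05} = -1.645, z_{0.79} = 0.8064.
So -64 = μ − 1.645σ and -1.4 = μ + 0.8064σ.
Subtracting: σ = (-1.4 − -64)/(0.8064 − (-1.645)) = 25.538.
Then μ = -64 − (-1.645)·25.538 = -21.994.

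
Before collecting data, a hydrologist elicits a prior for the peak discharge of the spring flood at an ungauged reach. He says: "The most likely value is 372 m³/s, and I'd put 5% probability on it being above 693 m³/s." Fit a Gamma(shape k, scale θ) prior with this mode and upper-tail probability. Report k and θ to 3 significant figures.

k ≈ 8.19, θ ≈ 51.7

Gamma(k,θ) with k>1 has mode (k−1)θ, so θ = 372/(k−1).
Need P(X < 693) = 0.95 with θ tied to k this way. Start at k = 2, θ = 372: P(X<693) ≈ 0.556.
Too low — raise k to concentrate. Iterating converges to k ≈ 8.19.
Then θ = 372/(8.19−1) ≈ 51.7.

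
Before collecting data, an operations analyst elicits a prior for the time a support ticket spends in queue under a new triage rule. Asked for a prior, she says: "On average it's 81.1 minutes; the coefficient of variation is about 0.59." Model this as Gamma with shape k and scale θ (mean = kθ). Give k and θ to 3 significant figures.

k ≈ 2.87, θ ≈ 28.2

For Gamma(k, scale θ): mean = kθ, variance = kθ², so CV = 1/√k.
CV = 0.59, hence k = 1/CV² = 2.87.
Then θ = mean/k = 81.1/2.87 = 28.2.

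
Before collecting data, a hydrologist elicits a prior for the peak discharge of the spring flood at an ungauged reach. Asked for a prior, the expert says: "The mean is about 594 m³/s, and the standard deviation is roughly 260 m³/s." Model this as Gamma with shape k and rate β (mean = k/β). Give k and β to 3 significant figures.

k ≈ 5.22, β ≈ 0.00879

For Gamma(k, rate β): mean = k/β, variance = k/β², so CV = 1/√k.
CV = SD/mean = 260/594 = 0.4377, hence k = 1/CV² = 5.22.
Then β = k/mean = 5.22/594 = 0.00879.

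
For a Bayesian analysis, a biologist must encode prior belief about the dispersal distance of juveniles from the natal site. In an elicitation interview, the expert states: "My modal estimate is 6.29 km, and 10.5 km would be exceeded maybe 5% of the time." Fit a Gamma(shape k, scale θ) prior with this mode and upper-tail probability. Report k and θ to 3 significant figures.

Gamma(k,θ) with k>1 has mode (k−1)θ, so θ = 6.29/(k−1).
Need P(X < 10.5) = 0.95 with θ tied to k this way. Start at k = 2, θ = 6.29: P(X<10.5) ≈ 0.497.
Too low — raise k to concentrate. Iterating converges to k ≈ 11.6.
Then θ = 6.29/(11.6−1) ≈ 0.591.

k ≈ 11.6, θ ≈ 0.591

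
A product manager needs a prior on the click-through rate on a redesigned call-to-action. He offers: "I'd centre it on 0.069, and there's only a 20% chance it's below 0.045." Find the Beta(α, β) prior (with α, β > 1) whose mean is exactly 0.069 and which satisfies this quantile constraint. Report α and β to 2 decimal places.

With mean 0.069 fixed, write α = 0.069s, β = 0.931s where s = α+β.
Need P(θ < 0.045) = 0.2 under Beta(0.069s, 0.931s). Normal approximation: (q−m)/√(m(1−m)/s) ≈ z_{0.2} = -0.842, so s ≈ 0.069·0.931·(-0.842)²/(0.045−0.069)² = 79.0.
At s = 79.0: P(θ<0.045) ≈ 0.205. Adjusting to match 0.2 gives s ≈ 81.83.
So α = 0.069·81.83 ≈ 5.65, β = 0.931·81.83 ≈ 76.18.

α ≈ 5.65, β ≈ 76.18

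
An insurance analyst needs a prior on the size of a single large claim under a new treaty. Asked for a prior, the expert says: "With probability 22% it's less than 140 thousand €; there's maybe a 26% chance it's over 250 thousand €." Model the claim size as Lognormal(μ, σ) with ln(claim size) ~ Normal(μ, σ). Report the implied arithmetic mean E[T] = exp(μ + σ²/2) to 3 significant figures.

E[T] ≈ 209 thousand €

If T ~ Lognormal(μ,σ) then ln T ~ Normal(μ,σ), so the p-quantile of ln T is μ + z_p·σ.
ln(140) = 4.942 and ln(250) = 5.521; z_{0.22} = -0.7722, z_{0.74} = 0.6433.
σ = (5.521 − 4.942)/(0.6433 − (-0.7722)) = 0.410.
μ = 4.942 − (-0.7722)·0.410 = 5.258.
E[T] = exp(μ + σ²/2) = exp(5.258 + 0.0839) = 209 thousand €.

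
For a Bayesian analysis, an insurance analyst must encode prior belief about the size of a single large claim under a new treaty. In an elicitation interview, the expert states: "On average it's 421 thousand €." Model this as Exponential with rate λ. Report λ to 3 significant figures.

λ ≈ 0.00238

Exponential mean = 1/λ, so λ = 1/421.0 = 0.00238.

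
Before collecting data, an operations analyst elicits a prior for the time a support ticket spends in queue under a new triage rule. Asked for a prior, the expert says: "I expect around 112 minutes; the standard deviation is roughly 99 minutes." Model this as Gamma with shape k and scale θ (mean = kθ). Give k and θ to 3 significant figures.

For Gamma(k, scale θ): mean = kθ, variance = kθ², so CV = 1/√k.
CV = SD/mean = 99/112 = 0.8839, hence k = 1/CV² = 1.28.
Then θ = mean/k = 112/1.28 = 87.5.

k ≈ 1.28, θ ≈ 87.5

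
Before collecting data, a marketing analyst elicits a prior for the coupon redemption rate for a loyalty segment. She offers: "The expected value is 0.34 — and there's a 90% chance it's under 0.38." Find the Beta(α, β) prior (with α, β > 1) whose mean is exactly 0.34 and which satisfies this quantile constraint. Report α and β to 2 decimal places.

α ≈ 79.33, β ≈ 153.99

With mean 0.34 fixed, write α = 0.34s, β = 0.66s where s = α+β.
Need P(θ < 0.38) = 0.9 under Beta(0.34s, 0.66s). Normal approximation: (q−m)/√(m(1−m)/s) ≈ z_{0.9} = 1.28, so s ≈ 0.34·0.66·(1.28)²/(0.38−0.34)² = 230.3.
At s = 230.3: P(θ<0.38) ≈ 0.899. Adjusting to match 0.9 gives s ≈ 233.32.
So α = 0.34·233.32 ≈ 79.33, β = 0.66·233.32 ≈ 153.99.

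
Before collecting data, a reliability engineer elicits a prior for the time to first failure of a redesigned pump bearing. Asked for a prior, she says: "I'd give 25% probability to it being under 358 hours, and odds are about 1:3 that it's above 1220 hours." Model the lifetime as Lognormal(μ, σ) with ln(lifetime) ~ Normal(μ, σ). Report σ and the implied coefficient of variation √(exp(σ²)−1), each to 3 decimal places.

If T ~ Lognormal(μ,σ) then ln T ~ Normal(μ,σ), so the p-quantile of ln T is μ + z_p·σ.
ln(358) = 5.881 and ln(1220) = 7.107; z_{0.25} = -0.6745, z_{0.75} = 0.6745.
σ = (7.107 − 5.881)/(0.6745 − (-0.6745)) = 0.909.
μ = 5.881 − (-0.6745)·0.909 = 6.494.
CV = √(exp(σ²)−1) = √(exp(0.8261)−1) = 1.133.

σ ≈ 0.909, CV ≈ 1.133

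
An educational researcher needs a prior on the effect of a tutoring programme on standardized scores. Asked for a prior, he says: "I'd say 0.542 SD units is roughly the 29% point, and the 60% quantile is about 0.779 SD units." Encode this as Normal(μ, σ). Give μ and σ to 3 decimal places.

μ = 0.705, σ = 0.294

For Normal(μ,σ), the p-quantile is μ + z_p·σ. Here z_{0.29} = -0.5534, z_{0.6} = 0.2533.
So 0.542 = μ − 0.5534σ and 0.779 = μ + 0.2533σ.
Subtracting: σ = (0.779 − 0.542)/(0.2533 − (-0.5534)) = 0.294.
Then μ = 0.542 − (-0.5534)·0.294 = 0.705.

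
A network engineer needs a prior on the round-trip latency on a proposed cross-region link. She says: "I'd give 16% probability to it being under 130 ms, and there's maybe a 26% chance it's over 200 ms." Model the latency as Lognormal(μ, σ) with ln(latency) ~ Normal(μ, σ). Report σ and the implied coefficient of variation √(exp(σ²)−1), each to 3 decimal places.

If T ~ Lognormal(μ,σ) then ln T ~ Normal(μ,σ), so the p-quantile of ln T is μ + z_p·σ.
ln(130) = 4.868 and ln(200) = 5.298; z_{0.16} = -0.9945, z_{0.74} = 0.6433.
σ = (5.298 − 4.868)/(0.6433 − (-0.9945)) = 0.263.
μ = 4.868 − (-0.9945)·0.263 = 5.129.
CV = √(exp(σ²)−1) = √(exp(0.0692)−1) = 0.268.

σ ≈ 0.263, CV ≈ 0.268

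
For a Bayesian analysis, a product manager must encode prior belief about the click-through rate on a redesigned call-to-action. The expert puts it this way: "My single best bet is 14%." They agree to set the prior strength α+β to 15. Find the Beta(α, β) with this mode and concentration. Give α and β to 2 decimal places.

For α,β > 1 the Beta mode is (α−1)/(α+β−2). With α+β = 15, the mode is (α−1)/13.
Set (α−1)/13 = 0.14 → α = 1 + 0.14·13 = 2.82.
β = 15 − α = 12.18.

α = 2.82, β = 12.18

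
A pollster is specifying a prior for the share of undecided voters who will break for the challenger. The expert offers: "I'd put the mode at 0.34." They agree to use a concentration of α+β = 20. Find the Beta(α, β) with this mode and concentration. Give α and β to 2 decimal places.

For α,β > 1 the Beta mode is (α−1)/(α+β−2). With α+β = 20, the mode is (α−1)/18.
Set (α−1)/18 = 0.34 → α = 1 + 0.34·18 = 7.12.
β = 20 − α = 12.88.

α = 7.12, β = 12.88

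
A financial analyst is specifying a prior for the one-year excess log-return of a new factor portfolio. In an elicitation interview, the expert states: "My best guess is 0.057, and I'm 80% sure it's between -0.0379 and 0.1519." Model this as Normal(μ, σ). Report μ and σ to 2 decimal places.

μ = 0.06, σ = 0.07

A symmetric 80% interval runs μ ± z·σ with z = 1.282.
Half-width = 0.0949, so σ = 0.0949/1.282 = 0.07.
μ is the stated best guess, 0.06.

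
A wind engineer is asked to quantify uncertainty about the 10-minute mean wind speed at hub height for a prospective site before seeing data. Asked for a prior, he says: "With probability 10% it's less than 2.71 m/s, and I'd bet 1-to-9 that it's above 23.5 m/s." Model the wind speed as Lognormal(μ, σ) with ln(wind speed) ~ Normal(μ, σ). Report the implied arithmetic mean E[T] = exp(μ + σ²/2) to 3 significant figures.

E[T] ≈ 11.4 m/s

If T ~ Lognormal(μ,σ) then ln T ~ Normal(μ,σ), so the p-quantile of ln T is μ + z_p·σ.
ln(2.71) = 0.9969 and ln(23.5) = 3.157; z_{0.1} = -1.282, z_{0.9} = 1.282.
σ = (3.157 − 0.9969)/(1.282 − (-1.282)) = 0.843.
μ = 0.9969 − (-1.282)·0.843 = 2.077.
E[T] = exp(μ + σ²/2) = exp(2.077 + 0.3551) = 11.4 m/s.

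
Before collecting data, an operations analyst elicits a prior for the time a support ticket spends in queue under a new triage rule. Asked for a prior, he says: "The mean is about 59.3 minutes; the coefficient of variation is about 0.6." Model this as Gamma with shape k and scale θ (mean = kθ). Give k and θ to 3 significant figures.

For Gamma(k, scale θ): mean = kθ, variance = kθ², so CV = 1/√k.
CV = 0.6, hence k = 1/CV² = 2.78.
Then θ = mean/k = 59.3/2.78 = 21.3.

k ≈ 2.78, θ ≈ 21.3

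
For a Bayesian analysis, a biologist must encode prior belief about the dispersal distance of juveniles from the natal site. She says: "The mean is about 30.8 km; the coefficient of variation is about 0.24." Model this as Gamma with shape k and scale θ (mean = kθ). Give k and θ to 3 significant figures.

k ≈ 17.4, θ ≈ 1.77

For Gamma(k, scale θ): mean = kθ, variance = kθ², so CV = 1/√k.
CV = 0.24, hence k = 1/CV² = 17.4.
Then θ = mean/k = 30.8/17.4 = 1.77.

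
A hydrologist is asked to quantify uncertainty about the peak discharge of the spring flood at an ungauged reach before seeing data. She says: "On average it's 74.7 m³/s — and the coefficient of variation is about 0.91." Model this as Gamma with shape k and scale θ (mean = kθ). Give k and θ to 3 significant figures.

For Gamma(k, scale θ): mean = kθ, variance = kθ², so CV = 1/√k.
CV = 0.91, hence k = 1/CV² = 1.21.
Then θ = mean/k = 74.7/1.21 = 61.9.

k ≈ 1.21, θ ≈ 61.9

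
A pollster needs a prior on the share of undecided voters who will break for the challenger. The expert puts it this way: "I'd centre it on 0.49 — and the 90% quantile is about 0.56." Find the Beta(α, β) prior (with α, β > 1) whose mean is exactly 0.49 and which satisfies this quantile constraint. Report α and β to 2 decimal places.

With mean 0.49 fixed, write α = 0.49s, β = 0.51s where s = α+β.
Need P(θ < 0.56) = 0.9 under Beta(0.49s, 0.51s). Normal approximation: (q−m)/√(m(1−m)/s) ≈ z_{0.9} = 1.28, so s ≈ 0.49·0.51·(1.28)²/(0.56−0.49)² = 83.8.
At s = 83.8: P(θ<0.56) ≈ 0.900. Adjusting to match 0.9 gives s ≈ 83.56.
So α = 0.49·83.56 ≈ 40.94, β = 0.51·83.56 ≈ 42.62.

α ≈ 40.94, β ≈ 42.62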